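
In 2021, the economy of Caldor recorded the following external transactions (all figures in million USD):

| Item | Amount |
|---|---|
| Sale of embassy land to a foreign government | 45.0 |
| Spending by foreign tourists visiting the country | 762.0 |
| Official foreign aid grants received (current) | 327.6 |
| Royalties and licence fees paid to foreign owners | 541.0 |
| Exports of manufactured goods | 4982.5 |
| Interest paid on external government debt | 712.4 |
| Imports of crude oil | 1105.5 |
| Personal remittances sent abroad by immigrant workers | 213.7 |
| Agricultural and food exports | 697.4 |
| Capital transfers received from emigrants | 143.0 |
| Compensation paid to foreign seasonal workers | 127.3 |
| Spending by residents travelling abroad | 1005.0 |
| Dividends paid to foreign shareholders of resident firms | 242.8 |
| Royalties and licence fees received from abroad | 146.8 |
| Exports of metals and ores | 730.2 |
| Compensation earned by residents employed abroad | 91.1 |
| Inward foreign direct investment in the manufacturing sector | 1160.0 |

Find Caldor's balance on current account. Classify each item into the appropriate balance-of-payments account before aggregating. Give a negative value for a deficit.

Goods: -1105.5 + 697.4 + 730.2 + 4982.5 = 5304.6
Services: 146.8 + 762.0 - 1005.0 - 541.0 = -637.2
Primary income: 91.1 - 127.3 - 242.8 - 712.4 = -991.4
Secondary income: 327.6 - 213.7 = 113.9
Current account = 5304.6 + (-637.2) + (-991.4) + 113.9 = 3789.9
(Excluded from the current account — capital account: sale of embassy land to a foreign government 45.0, capital transfers received from emigrants 143.0; financial account: inward foreign direct investment in the manufacturing sector 1160.0.)

3789.9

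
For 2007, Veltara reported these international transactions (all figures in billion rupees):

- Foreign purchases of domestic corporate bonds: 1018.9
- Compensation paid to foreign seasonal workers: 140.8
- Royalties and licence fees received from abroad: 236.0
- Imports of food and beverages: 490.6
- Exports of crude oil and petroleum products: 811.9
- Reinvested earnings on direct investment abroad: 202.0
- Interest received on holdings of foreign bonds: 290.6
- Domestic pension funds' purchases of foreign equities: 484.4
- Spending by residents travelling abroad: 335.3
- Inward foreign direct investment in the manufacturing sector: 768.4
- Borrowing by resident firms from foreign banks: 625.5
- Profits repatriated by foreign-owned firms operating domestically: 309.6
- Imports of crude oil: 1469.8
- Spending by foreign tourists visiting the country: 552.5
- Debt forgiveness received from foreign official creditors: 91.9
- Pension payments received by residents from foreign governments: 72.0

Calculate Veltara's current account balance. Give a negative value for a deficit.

-581.1

Goods: -490.6 + 811.9 - 1469.8 = -1148.5
Services: 552.5 - 335.3 + 236.0 = 453.2
Primary income: -140.8 + 290.6 + 202.0 - 309.6 = 42.2
Secondary income: 72.0
Current account = (-1148.5) + 453.2 + 42.2 + 72.0 = -581.1
(Excluded from the current account — financial account: foreign purchases of domestic corporate bonds 1018.9, domestic pension funds' purchases of foreign equities 484.4, inward foreign direct investment in the manufacturing sector 768.4, borrowing by resident firms from foreign banks 625.5; capital account: debt forgiveness received from foreign official creditors 91.9.)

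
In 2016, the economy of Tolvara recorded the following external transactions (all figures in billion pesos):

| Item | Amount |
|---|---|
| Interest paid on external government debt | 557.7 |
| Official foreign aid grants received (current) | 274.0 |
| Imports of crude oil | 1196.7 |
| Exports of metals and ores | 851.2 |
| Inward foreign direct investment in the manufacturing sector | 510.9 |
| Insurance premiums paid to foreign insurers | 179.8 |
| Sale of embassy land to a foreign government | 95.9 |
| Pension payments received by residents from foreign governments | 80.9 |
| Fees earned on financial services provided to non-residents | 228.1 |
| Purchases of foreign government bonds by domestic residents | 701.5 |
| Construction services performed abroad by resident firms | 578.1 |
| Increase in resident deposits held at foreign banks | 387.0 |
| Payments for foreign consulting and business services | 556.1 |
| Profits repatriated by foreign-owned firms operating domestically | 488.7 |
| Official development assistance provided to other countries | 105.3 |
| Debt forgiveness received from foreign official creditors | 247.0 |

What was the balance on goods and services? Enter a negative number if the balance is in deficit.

Goods: -1196.7 + 851.2 = -345.5
Services: -556.1 + 578.1 - 179.8 + 228.1 = 70.3
Trade balance = -345.5 + 70.3 = -275.2
(Excluded from the trade balance — primary income: interest paid on external government debt 557.7, profits repatriated by foreign-owned firms operating domestically 488.7; secondary income: official foreign aid grants received (current) 274.0, pension payments received by residents from foreign governments 80.9, official development assistance provided to other countries 105.3; financial account: inward foreign direct investment in the manufacturing sector 510.9, purchases of foreign government bonds by domestic residents 701.5, increase in resident deposits held at foreign banks 387.0; capital account: sale of embassy land to a foreign government 95.9, debt forgiveness received from foreign official creditors 247.0.)

-275.2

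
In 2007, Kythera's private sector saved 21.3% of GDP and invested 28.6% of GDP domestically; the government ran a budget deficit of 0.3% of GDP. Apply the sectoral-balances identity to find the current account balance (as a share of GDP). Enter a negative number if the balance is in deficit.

-7.6

By the sectoral-balances identity, CA = (S_private - I) + (T - G).
Private balance = 21.3 - 28.6 = -7.3
Government balance (T - G) = -0.3
CA = -7.3 + (-0.3) = -7.6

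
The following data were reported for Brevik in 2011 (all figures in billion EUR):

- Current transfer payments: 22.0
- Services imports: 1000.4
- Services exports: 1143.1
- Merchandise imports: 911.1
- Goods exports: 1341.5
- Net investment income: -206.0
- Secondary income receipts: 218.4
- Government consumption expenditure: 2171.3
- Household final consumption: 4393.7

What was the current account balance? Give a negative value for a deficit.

563.5

Goods balance = 1341.5 - 911.1 = 430.4
Services balance = 1143.1 - 1000.4 = 142.7
Trade balance (goods + services) = 430.4 + 142.7 = 573.1
Net primary income = -206.0
Net secondary income = 218.4 - 22.0 = 196.4
Current account = 573.1 + (-206.0) + 196.4 = 563.5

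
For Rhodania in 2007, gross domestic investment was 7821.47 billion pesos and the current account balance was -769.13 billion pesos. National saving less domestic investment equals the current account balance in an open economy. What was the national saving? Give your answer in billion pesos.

S - I = CA (net lending to the rest of the world).
S = I + CA = 7821.47 + (-769.13) = 7052.34

7052.34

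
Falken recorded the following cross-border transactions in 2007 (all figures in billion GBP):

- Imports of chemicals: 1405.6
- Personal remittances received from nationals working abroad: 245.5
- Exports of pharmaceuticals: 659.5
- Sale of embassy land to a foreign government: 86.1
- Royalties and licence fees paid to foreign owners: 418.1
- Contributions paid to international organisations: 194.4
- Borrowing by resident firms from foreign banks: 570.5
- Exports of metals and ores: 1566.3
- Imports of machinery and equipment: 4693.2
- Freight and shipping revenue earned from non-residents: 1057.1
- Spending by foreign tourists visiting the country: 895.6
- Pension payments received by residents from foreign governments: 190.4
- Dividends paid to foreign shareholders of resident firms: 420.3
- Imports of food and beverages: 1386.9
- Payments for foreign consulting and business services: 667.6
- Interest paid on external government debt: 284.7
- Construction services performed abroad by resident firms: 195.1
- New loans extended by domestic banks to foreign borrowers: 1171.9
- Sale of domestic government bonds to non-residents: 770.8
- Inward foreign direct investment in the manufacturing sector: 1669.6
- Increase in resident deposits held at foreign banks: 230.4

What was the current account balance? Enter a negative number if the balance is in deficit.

Goods: -1405.6 + 1566.3 - 1386.9 + 659.5 - 4693.2 = -5259.9
Services: -418.1 + 1057.1 + 195.1 + 895.6 - 667.6 = 1062.1
Primary income: -284.7 - 420.3 = -705.0
Secondary income: 190.4 - 194.4 + 245.5 = 241.5
Current account = (-5259.9) + 1062.1 + (-705.0) + 241.5 = -4661.3
(Excluded from the current account — capital account: sale of embassy land to a foreign government 86.1; financial account: borrowing by resident firms from foreign banks 570.5, new loans extended by domestic banks to foreign borrowers 1171.9, sale of domestic government bonds to non-residents 770.8, inward foreign direct investment in the manufacturing sector 1669.6, increase in resident deposits held at foreign banks 230.4.)

-4661.3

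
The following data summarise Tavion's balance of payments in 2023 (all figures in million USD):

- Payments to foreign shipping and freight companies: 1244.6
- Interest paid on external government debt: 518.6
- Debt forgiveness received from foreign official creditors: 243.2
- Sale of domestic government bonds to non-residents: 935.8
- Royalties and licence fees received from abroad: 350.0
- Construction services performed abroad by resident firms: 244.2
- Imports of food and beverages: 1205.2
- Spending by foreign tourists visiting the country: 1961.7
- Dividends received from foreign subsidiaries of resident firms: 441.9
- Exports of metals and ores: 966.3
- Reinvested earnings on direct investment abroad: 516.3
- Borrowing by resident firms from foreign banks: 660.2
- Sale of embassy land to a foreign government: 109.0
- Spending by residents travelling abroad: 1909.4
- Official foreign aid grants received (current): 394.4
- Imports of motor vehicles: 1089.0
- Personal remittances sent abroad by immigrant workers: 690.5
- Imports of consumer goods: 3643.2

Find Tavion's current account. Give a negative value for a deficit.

Goods: 966.3 - 1089.0 - 1205.2 - 3643.2 = -4971.1
Services: 350.0 + 244.2 + 1961.7 - 1909.4 - 1244.6 = -598.1
Primary income: 441.9 - 518.6 + 516.3 = 439.6
Secondary income: -690.5 + 394.4 = -296.1
Current account = (-4971.1) + (-598.1) + 439.6 + (-296.1) = -5425.7
(Excluded from the current account — capital account: debt forgiveness received from foreign official creditors 243.2, sale of embassy land to a foreign government 109.0; financial account: sale of domestic government bonds to non-residents 935.8, borrowing by resident firms from foreign banks 660.2.)

-5425.7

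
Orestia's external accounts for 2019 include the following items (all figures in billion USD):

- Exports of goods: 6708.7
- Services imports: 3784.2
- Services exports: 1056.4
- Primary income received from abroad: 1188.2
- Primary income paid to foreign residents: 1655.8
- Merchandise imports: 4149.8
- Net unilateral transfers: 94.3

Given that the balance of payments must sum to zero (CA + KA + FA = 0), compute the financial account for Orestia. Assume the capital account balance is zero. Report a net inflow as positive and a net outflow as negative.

Goods balance = 6708.7 - 4149.8 = 2558.9
Services balance = 1056.4 - 3784.2 = -2727.8
Trade balance (goods + services) = 2558.9 + (-2727.8) = -168.9
Net primary income = 1188.2 - 1655.8 = -467.6
Net secondary income = 94.3
Current account = -168.9 + (-467.6) + 94.3 = -542.2
Financial account = -(-542.2) = 542.2

542.2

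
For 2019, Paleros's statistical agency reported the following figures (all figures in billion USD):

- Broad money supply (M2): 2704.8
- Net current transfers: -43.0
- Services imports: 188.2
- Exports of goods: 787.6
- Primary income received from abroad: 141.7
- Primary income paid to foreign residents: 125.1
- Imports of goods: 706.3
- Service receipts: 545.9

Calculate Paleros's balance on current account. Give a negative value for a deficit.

Goods balance = 787.6 - 706.3 = 81.3
Services balance = 545.9 - 188.2 = 357.7
Trade balance (goods + services) = 81.3 + 357.7 = 439.0
Net primary income = 141.7 - 125.1 = 16.6
Net secondary income = -43.0
Current account = 439.0 + 16.6 + (-43.0) = 412.6

412.6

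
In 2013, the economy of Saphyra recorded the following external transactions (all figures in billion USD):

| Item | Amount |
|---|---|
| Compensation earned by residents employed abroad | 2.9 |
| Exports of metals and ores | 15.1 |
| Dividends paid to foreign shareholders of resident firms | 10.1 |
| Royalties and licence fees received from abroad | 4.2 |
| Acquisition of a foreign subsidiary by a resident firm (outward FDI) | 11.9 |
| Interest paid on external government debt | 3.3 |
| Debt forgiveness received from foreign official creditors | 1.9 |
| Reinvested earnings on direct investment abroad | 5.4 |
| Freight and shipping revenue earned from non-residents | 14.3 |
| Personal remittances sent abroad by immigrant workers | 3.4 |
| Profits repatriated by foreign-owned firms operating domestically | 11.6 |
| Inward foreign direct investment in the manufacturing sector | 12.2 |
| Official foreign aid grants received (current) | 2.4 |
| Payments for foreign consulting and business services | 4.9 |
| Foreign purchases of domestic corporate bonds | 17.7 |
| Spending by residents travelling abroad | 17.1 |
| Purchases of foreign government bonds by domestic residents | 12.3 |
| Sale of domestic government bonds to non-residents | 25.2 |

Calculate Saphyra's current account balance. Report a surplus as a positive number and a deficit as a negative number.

Goods: 15.1
Services: 4.2 - 4.9 + 14.3 - 17.1 = -3.5
Primary income: 5.4 - 11.6 + 2.9 - 3.3 - 10.1 = -16.7
Secondary income: -3.4 + 2.4 = -1.0
Current account = 15.1 + (-3.5) + (-16.7) + (-1.0) = -6.1
(Excluded from the current account — financial account: acquisition of a foreign subsidiary by a resident firm (outward FDI) 11.9, inward foreign direct investment in the manufacturing sector 12.2, foreign purchases of domestic corporate bonds 17.7, purchases of foreign government bonds by domestic residents 12.3, sale of domestic government bonds to non-residents 25.2; capital account: debt forgiveness received from foreign official creditors 1.9.)

-6.1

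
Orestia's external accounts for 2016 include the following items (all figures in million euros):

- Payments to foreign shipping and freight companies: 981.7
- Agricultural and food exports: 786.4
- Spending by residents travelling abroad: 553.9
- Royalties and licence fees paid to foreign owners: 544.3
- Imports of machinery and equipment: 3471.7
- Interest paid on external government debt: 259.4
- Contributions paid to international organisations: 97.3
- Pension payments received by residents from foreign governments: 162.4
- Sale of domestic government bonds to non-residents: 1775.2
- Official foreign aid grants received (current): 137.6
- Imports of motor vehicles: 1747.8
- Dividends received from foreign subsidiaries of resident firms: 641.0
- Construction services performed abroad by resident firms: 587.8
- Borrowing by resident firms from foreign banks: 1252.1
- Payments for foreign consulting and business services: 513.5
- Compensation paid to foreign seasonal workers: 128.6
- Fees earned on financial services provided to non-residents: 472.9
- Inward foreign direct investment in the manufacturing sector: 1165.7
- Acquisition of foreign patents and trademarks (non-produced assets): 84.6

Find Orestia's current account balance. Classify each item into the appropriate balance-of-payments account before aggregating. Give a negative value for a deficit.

Goods: 786.4 - 3471.7 - 1747.8 = -4433.1
Services: -544.3 - 553.9 + 587.8 - 513.5 + 472.9 - 981.7 = -1532.7
Primary income: -128.6 + 641.0 - 259.4 = 253.0
Secondary income: 162.4 - 97.3 + 137.6 = 202.7
Current account = (-4433.1) + (-1532.7) + 253.0 + 202.7 = -5510.1
(Excluded from the current account — financial account: sale of domestic government bonds to non-residents 1775.2, borrowing by resident firms from foreign banks 1252.1, inward foreign direct investment in the manufacturing sector 1165.7; capital account: acquisition of foreign patents and trademarks (non-produced assets) 84.6.)

-5510.1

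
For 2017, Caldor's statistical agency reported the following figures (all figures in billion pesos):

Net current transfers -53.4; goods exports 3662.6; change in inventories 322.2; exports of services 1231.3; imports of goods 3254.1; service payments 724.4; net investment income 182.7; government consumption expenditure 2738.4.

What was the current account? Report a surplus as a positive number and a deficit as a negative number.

Goods balance = 3662.6 - 3254.1 = 408.5
Services balance = 1231.3 - 724.4 = 506.9
Trade balance (goods + services) = 408.5 + 506.9 = 915.4
Net primary income = 182.7
Net secondary income = -53.4
Current account = 915.4 + 182.7 + (-53.4) = 1044.7

1044.7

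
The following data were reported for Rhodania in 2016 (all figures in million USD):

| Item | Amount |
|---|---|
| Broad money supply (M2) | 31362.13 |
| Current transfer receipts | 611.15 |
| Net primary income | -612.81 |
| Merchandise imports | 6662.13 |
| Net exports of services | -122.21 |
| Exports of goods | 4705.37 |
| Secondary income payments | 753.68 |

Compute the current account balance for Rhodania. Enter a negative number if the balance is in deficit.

Goods balance = 4705.37 - 6662.13 = -1956.76
Services balance = -122.21
Trade balance (goods + services) = -1956.76 + (-122.21) = -2078.97
Net primary income = -612.81
Net secondary income = 611.15 - 753.68 = -142.53
Current account = -2078.97 + (-612.81) + (-142.53) = -2834.31

-2834.31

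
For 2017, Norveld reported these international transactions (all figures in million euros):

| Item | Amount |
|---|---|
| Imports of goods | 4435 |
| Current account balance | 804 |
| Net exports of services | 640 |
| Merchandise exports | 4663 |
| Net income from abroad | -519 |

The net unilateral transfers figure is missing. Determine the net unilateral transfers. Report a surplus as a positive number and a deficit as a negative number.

Current account = goods balance + services balance + net primary income + net secondary income
Sum of the known components = 349
Net unilateral transfers = CA - (known components) = 804 - 349 = 455

455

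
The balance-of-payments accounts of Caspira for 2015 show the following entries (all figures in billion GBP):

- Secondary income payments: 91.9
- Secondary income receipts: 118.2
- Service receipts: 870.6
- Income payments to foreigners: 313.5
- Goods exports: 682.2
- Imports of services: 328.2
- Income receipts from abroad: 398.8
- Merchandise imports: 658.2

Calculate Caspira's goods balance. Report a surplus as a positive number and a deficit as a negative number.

24.0

Goods balance = 682.2 - 658.2 = 24.0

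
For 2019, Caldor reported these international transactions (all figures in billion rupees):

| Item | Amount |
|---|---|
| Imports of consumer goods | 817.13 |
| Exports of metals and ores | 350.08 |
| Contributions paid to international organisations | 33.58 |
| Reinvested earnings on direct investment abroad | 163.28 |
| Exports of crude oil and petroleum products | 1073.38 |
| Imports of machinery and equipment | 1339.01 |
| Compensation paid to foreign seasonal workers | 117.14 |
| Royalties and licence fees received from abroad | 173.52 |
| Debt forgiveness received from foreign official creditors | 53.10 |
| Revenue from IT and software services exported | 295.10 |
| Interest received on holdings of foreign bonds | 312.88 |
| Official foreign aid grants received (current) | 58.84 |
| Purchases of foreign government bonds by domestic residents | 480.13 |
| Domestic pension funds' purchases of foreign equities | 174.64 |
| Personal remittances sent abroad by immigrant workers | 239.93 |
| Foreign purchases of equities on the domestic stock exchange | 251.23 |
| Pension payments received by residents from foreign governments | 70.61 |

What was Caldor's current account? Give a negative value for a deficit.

-49.10

Goods: -817.13 + 1073.38 + 350.08 - 1339.01 = -732.68
Services: 295.10 + 173.52 = 468.62
Primary income: 312.88 - 117.14 + 163.28 = 359.02
Secondary income: -33.58 - 239.93 + 70.61 + 58.84 = -144.06
Current account = (-732.68) + 468.62 + 359.02 + (-144.06) = -49.10
(Excluded from the current account — capital account: debt forgiveness received from foreign official creditors 53.10; financial account: purchases of foreign government bonds by domestic residents 480.13, domestic pension funds' purchases of foreign equities 174.64, foreign purchases of equities on the domestic stock exchange 251.23.)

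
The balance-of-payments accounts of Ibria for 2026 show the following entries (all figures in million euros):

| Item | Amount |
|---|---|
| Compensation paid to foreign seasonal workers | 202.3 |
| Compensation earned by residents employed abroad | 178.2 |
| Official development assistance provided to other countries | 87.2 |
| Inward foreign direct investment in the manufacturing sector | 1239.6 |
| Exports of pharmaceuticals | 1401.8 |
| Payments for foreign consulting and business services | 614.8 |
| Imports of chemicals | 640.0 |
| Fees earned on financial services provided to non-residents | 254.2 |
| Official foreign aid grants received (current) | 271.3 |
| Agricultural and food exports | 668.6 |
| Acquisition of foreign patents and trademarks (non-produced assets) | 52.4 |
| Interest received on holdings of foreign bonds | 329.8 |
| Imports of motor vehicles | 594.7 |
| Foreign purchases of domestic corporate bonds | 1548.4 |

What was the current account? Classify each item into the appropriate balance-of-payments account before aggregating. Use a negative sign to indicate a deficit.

Goods: -640.0 + 1401.8 - 594.7 + 668.6 = 835.7
Services: 254.2 - 614.8 = -360.6
Primary income: -202.3 + 178.2 + 329.8 = 305.7
Secondary income: -87.2 + 271.3 = 184.1
Current account = 835.7 + (-360.6) + 305.7 + 184.1 = 964.9
(Excluded from the current account — financial account: inward foreign direct investment in the manufacturing sector 1239.6, foreign purchases of domestic corporate bonds 1548.4; capital account: acquisition of foreign patents and trademarks (non-produced assets) 52.4.)

964.9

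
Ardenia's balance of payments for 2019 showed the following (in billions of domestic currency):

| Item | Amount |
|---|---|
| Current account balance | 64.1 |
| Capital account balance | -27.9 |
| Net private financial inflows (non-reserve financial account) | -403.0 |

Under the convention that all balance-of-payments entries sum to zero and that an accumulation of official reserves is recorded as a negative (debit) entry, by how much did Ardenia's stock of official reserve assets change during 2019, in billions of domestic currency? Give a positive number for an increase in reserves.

Official reserve transactions balance = -(64.1 + (-27.9) + (-403.0)) = 366.8
An accumulation of reserves is recorded as a debit (negative entry), so the change in the stock of reserves is the negative of that balance.
Change in official reserves = -(366.8) = -366.8

-366.8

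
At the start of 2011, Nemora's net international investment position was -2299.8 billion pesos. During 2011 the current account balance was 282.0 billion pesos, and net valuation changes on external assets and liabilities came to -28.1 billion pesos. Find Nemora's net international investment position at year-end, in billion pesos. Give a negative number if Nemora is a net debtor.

-2045.9

Change in NIIP = current account + net valuation change = 282.0 + (-28.1) = 253.9
End-of-year NIIP = -2299.8 + 253.9 = -2045.9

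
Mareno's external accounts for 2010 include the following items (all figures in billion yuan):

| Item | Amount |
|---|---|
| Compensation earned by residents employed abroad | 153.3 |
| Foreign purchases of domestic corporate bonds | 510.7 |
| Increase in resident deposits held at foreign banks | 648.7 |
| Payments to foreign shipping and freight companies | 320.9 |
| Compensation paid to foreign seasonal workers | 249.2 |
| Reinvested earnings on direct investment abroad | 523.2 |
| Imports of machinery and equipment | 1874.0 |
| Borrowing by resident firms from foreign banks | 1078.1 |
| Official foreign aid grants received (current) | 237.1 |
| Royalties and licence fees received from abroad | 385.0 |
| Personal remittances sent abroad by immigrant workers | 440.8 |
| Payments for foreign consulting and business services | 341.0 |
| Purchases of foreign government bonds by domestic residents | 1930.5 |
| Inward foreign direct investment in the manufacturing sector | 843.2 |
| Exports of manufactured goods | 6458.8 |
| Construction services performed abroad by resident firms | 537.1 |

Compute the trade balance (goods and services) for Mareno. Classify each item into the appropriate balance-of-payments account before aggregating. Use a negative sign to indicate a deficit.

Goods: -1874.0 + 6458.8 = 4584.8
Services: -341.0 + 537.1 + 385.0 - 320.9 = 260.2
Trade balance = 4584.8 + 260.2 = 4845.0
(Excluded from the trade balance — primary income: compensation earned by residents employed abroad 153.3, compensation paid to foreign seasonal workers 249.2, reinvested earnings on direct investment abroad 523.2; financial account: foreign purchases of domestic corporate bonds 510.7, increase in resident deposits held at foreign banks 648.7, borrowing by resident firms from foreign banks 1078.1, purchases of foreign government bonds by domestic residents 1930.5, inward foreign direct investment in the manufacturing sector 843.2; secondary income: official foreign aid grants received (current) 237.1, personal remittances sent abroad by immigrant workers 440.8.)

4845.0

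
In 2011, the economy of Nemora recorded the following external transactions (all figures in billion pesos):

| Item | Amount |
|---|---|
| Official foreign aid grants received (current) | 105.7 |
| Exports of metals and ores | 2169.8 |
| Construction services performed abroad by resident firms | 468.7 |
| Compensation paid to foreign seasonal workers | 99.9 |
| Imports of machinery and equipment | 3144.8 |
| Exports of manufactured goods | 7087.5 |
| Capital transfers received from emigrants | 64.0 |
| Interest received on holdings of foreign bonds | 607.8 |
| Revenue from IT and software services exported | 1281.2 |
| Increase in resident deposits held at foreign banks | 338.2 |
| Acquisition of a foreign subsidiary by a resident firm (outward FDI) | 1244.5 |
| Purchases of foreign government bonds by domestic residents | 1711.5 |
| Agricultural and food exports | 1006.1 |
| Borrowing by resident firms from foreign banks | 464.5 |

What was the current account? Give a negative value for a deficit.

Goods: 1006.1 + 7087.5 + 2169.8 - 3144.8 = 7118.6
Services: 468.7 + 1281.2 = 1749.9
Primary income: -99.9 + 607.8 = 507.9
Secondary income: 105.7
Current account = 7118.6 + 1749.9 + 507.9 + 105.7 = 9482.1
(Excluded from the current account — capital account: capital transfers received from emigrants 64.0; financial account: increase in resident deposits held at foreign banks 338.2, acquisition of a foreign subsidiary by a resident firm (outward FDI) 1244.5, purchases of foreign government bonds by domestic residents 1711.5, borrowing by resident firms from foreign banks 464.5.)

9482.1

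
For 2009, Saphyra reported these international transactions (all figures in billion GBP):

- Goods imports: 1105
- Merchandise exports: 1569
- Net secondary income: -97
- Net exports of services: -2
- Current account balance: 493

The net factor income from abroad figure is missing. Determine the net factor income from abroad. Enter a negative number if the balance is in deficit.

Current account = goods balance + services balance + net primary income + net secondary income
Sum of the known components = 365
Net factor income from abroad = CA - (known components) = 493 - 365 = 128

128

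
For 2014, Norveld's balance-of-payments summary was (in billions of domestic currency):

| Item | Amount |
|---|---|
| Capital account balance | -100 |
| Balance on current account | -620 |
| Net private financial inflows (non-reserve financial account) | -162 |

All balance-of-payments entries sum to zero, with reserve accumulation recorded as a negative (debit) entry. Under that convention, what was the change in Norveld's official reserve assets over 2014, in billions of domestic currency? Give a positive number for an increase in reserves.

-882

Official reserve transactions balance = -((-620) + (-100) + (-162)) = 882
An accumulation of reserves is recorded as a debit (negative entry), so the change in the stock of reserves is the negative of that balance.
Change in official reserves = -(882) = -882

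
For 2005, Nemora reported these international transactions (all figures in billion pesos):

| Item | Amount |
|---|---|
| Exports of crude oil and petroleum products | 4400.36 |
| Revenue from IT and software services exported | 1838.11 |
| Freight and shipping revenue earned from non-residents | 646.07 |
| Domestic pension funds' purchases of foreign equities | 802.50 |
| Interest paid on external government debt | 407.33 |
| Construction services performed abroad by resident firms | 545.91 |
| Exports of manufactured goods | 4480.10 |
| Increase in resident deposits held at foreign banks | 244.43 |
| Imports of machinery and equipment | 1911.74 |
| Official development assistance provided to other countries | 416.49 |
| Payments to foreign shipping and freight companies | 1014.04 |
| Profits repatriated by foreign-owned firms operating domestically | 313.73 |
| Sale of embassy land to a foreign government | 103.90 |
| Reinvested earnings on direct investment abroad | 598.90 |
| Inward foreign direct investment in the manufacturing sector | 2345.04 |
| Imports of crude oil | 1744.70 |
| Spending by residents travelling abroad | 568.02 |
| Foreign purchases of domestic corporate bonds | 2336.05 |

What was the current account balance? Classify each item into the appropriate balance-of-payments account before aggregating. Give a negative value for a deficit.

Goods: 4480.10 - 1744.70 + 4400.36 - 1911.74 = 5224.02
Services: 1838.11 + 545.91 - 1014.04 - 568.02 + 646.07 = 1448.03
Primary income: 598.90 - 313.73 - 407.33 = -122.16
Secondary income: -416.49
Current account = 5224.02 + 1448.03 + (-122.16) + (-416.49) = 6133.40
(Excluded from the current account — financial account: domestic pension funds' purchases of foreign equities 802.50, increase in resident deposits held at foreign banks 244.43, inward foreign direct investment in the manufacturing sector 2345.04, foreign purchases of domestic corporate bonds 2336.05; capital account: sale of embassy land to a foreign government 103.90.)

6133.40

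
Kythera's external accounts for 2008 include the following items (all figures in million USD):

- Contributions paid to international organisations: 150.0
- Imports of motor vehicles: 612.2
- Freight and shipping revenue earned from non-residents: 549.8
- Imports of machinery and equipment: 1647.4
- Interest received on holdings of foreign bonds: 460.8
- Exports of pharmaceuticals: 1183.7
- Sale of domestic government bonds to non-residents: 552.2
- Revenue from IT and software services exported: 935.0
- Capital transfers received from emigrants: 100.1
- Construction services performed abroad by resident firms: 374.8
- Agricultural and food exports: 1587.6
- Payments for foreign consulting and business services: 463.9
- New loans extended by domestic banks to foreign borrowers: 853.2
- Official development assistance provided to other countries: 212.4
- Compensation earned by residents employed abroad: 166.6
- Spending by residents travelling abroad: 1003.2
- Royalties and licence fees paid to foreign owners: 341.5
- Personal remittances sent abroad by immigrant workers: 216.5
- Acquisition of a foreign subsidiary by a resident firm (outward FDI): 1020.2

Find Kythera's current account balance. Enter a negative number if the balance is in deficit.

Goods: 1587.6 - 612.2 - 1647.4 + 1183.7 = 511.7
Services: 374.8 + 935.0 - 1003.2 + 549.8 - 341.5 - 463.9 = 51.0
Primary income: 460.8 + 166.6 = 627.4
Secondary income: -216.5 - 212.4 - 150.0 = -578.9
Current account = 511.7 + 51.0 + 627.4 + (-578.9) = 611.2
(Excluded from the current account — financial account: sale of domestic government bonds to non-residents 552.2, new loans extended by domestic banks to foreign borrowers 853.2, acquisition of a foreign subsidiary by a resident firm (outward FDI) 1020.2; capital account: capital transfers received from emigrants 100.1.)

611.2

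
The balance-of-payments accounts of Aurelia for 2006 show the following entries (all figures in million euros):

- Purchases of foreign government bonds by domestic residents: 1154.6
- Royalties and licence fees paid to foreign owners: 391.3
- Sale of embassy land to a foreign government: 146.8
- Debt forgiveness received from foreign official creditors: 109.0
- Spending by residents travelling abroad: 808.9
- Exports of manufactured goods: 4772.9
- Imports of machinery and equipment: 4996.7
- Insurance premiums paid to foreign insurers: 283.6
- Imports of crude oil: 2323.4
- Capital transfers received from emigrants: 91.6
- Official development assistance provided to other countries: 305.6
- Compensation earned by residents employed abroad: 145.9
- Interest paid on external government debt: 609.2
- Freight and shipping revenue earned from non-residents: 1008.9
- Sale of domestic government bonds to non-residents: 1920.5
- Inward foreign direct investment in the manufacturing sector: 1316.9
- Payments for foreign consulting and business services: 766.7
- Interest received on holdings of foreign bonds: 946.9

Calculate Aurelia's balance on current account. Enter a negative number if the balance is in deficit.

Goods: -2323.4 - 4996.7 + 4772.9 = -2547.2
Services: -391.3 - 283.6 + 1008.9 - 808.9 - 766.7 = -1241.6
Primary income: 145.9 + 946.9 - 609.2 = 483.6
Secondary income: -305.6
Current account = (-2547.2) + (-1241.6) + 483.6 + (-305.6) = -3610.8
(Excluded from the current account — financial account: purchases of foreign government bonds by domestic residents 1154.6, sale of domestic government bonds to non-residents 1920.5, inward foreign direct investment in the manufacturing sector 1316.9; capital account: sale of embassy land to a foreign government 146.8, debt forgiveness received from foreign official creditors 109.0, capital transfers received from emigrants 91.6.)

-3610.8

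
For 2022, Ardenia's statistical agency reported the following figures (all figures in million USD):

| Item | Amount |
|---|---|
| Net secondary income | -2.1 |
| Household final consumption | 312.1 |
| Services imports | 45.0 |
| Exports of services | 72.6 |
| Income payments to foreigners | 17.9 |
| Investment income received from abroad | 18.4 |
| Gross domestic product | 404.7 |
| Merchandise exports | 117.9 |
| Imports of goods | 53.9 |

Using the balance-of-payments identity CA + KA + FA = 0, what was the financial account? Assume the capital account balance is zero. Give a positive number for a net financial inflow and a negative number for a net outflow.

-90.0

Goods balance = 117.9 - 53.9 = 64.0
Services balance = 72.6 - 45.0 = 27.6
Trade balance (goods + services) = 64.0 + 27.6 = 91.6
Net primary income = 18.4 - 17.9 = 0.5
Net secondary income = -2.1
Current account = 91.6 + 0.5 + (-2.1) = 90.0
Financial account = -(90.0) = -90.0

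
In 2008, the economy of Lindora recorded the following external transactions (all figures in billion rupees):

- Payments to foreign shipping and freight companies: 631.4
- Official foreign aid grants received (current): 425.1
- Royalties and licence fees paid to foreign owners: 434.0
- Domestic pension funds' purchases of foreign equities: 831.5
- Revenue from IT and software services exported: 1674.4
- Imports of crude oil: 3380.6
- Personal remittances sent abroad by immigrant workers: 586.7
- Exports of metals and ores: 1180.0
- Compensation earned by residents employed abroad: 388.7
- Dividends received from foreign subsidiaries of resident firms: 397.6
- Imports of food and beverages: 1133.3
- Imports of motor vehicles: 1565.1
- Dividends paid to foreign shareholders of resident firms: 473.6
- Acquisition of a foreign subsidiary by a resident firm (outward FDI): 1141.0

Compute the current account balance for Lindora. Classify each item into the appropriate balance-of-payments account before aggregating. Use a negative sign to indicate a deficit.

Goods: -1133.3 - 1565.1 - 3380.6 + 1180.0 = -4899.0
Services: -631.4 + 1674.4 - 434.0 = 609.0
Primary income: 388.7 - 473.6 + 397.6 = 312.7
Secondary income: 425.1 - 586.7 = -161.6
Current account = (-4899.0) + 609.0 + 312.7 + (-161.6) = -4138.9
(Excluded from the current account — financial account: domestic pension funds' purchases of foreign equities 831.5, acquisition of a foreign subsidiary by a resident firm (outward FDI) 1141.0.)

-4138.9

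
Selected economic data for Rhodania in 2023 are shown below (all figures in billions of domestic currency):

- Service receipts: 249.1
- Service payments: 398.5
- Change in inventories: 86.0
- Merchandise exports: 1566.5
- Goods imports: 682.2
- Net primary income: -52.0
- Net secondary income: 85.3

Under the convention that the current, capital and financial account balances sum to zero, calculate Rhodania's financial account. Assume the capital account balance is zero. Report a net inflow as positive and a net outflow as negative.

-768.2

Goods balance = 1566.5 - 682.2 = 884.3
Services balance = 249.1 - 398.5 = -149.4
Trade balance (goods + services) = 884.3 + (-149.4) = 734.9
Net primary income = -52.0
Net secondary income = 85.3
Current account = 734.9 + (-52.0) + 85.3 = 768.2
Financial account = -(768.2) = -768.2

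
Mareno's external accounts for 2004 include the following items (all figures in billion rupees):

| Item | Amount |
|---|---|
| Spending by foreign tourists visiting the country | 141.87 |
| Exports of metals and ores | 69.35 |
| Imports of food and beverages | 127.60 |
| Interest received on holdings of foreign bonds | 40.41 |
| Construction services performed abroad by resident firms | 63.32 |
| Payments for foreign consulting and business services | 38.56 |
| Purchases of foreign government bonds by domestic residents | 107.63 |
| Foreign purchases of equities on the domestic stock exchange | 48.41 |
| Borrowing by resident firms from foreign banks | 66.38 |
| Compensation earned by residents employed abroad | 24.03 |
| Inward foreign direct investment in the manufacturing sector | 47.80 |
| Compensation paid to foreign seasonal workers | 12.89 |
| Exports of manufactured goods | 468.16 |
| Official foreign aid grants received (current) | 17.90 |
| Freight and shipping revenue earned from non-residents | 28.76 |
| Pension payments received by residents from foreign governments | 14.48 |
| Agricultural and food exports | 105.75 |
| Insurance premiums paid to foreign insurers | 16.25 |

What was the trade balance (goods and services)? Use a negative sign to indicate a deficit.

694.80

Goods: 468.16 + 105.75 - 127.60 + 69.35 = 515.66
Services: -16.25 + 63.32 + 141.87 - 38.56 + 28.76 = 179.14
Trade balance = 515.66 + 179.14 = 694.80
(Excluded from the trade balance — primary income: interest received on holdings of foreign bonds 40.41, compensation earned by residents employed abroad 24.03, compensation paid to foreign seasonal workers 12.89; financial account: purchases of foreign government bonds by domestic residents 107.63, foreign purchases of equities on the domestic stock exchange 48.41, borrowing by resident firms from foreign banks 66.38, inward foreign direct investment in the manufacturing sector 47.80; secondary income: official foreign aid grants received (current) 17.90, pension payments received by residents from foreign governments 14.48.)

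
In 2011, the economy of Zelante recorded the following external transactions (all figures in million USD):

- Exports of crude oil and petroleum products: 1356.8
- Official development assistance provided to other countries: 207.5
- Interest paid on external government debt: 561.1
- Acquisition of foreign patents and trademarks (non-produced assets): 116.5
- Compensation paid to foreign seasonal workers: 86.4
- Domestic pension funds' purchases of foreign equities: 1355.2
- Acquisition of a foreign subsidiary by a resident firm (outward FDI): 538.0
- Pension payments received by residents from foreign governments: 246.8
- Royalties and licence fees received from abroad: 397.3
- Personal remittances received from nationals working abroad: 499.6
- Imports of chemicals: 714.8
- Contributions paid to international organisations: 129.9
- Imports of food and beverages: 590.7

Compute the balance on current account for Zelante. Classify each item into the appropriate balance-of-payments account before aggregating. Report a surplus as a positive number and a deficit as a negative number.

210.1

Goods: -714.8 + 1356.8 - 590.7 = 51.3
Services: 397.3
Primary income: -561.1 - 86.4 = -647.5
Secondary income: -207.5 + 499.6 + 246.8 - 129.9 = 409.0
Current account = 51.3 + 397.3 + (-647.5) + 409.0 = 210.1
(Excluded from the current account — capital account: acquisition of foreign patents and trademarks (non-produced assets) 116.5; financial account: domestic pension funds' purchases of foreign equities 1355.2, acquisition of a foreign subsidiary by a resident firm (outward FDI) 538.0.)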